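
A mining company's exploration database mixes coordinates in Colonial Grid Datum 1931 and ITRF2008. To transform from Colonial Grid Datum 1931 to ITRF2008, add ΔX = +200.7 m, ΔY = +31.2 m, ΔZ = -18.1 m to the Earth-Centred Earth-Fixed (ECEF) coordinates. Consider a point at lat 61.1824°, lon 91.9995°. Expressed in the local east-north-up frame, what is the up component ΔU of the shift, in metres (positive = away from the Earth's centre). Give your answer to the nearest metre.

At φ = 61.1824°, λ = 91.9995°: sin φ = 0.876159, cos φ = 0.482023, sin λ = 0.999391, cos λ = -0.034891.
ΔU = cos φ cos λ·ΔX + cos φ sin λ·ΔY + sin φ·ΔZ = (0.482023)(-0.034891)(200.7) + (0.482023)(0.999391)(31.2) + (0.876159)(-18.1) = -4.20 m.

ΔU = -4 m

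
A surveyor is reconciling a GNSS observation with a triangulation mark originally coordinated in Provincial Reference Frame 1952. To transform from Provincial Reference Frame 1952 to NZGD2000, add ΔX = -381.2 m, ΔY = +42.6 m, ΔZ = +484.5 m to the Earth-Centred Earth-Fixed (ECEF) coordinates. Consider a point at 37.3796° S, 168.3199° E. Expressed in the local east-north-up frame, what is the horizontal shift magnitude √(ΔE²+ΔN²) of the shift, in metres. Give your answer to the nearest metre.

The local east axis at (φ, λ) is (−sin λ, cos λ, 0), so ΔE = −sin(168.3199°)·(-381.2) + cos(168.3199°)·42.6 = 35.45 m.
The local north axis is (−sin φ cos λ, −sin φ sin λ, cos φ), giving ΔN = 226.632 + 5.236 + 384.999 = 616.87 m.
Horizontal magnitude = √(ΔE² + ΔN²) = √(35.45² + 616.87²) = 617.88 m.

618 m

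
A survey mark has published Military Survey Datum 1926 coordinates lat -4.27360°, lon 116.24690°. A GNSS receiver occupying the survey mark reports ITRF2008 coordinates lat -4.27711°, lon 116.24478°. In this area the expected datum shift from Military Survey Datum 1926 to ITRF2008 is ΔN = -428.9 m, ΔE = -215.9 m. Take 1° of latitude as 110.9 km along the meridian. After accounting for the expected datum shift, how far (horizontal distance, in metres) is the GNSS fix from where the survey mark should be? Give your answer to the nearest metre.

Observed coordinate differences: Δφ = -0.00351°, Δλ = -0.00212°.
Converting to metres (1° lat = 110900 m, cos φ = 0.997220): observed ΔN = -389.3 m, observed ΔE = -234.5 m.
Subtracting the expected shift leaves a residual of -389.3 − (-428.9) = 39.6 m north and -234.5 − (-215.9) = -18.6 m east.
Residual distance = √(39.6² + (-18.6)²) = 43.8 m.

44 m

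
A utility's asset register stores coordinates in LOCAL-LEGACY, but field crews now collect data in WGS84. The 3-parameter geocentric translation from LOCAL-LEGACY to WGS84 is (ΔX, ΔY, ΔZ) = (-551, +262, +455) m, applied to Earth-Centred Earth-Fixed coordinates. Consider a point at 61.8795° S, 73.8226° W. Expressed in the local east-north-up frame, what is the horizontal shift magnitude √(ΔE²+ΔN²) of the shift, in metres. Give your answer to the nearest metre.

The local east axis at (φ, λ) is (−sin λ, cos λ, 0), so ΔE = −sin(-73.8226°)·(-551) + cos(-73.8226°)·262 = -456.19 m.
The local north axis is (−sin φ cos λ, −sin φ sin λ, cos φ), giving ΔN = -135.394 − 221.923 + 214.454 = -142.86 m.
Horizontal magnitude = √(ΔE² + ΔN²) = √((-456.19)² + (-142.86)²) = 478.03 m.

478 m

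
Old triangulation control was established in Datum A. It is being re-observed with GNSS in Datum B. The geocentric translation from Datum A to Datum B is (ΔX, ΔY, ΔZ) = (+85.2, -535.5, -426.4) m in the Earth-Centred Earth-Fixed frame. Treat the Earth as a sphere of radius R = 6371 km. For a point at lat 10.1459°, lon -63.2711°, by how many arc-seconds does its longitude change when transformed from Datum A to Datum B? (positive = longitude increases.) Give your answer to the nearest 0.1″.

sin φ = 0.176155, cos φ = 0.984362, sin λ = -0.893145, cos λ = 0.449770.
East component: ΔE = −sin λ·ΔX + cos λ·ΔY = −(-0.893145)(85.2) + (0.449770)(-535.5) = -164.76 m.
1° of latitude spans πR/180 = 111195 m; at latitude φ, 1° of longitude spans that × cos φ = 109456.1 m, so Δλ = -164.76 / 109456.1 × 3600 = -5.419″.

Δλ = -5.4″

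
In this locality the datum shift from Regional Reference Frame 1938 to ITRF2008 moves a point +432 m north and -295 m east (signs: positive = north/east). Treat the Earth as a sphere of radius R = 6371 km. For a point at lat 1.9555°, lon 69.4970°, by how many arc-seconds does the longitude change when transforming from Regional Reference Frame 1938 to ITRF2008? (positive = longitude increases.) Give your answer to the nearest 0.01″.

Δλ = -9.56″

At latitude 1.9555°, cos φ = 0.999418.
One radian of longitude at latitude φ spans R cos φ, so Δλ = ΔE / (R cos φ) = -295.0 / (6371000 × 0.999418) = -4.6331e-05 rad = -9.556″.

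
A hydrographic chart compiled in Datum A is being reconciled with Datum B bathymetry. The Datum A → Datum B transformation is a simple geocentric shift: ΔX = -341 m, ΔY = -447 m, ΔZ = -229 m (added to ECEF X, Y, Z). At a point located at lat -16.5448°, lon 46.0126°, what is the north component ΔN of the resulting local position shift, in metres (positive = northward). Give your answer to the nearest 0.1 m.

The local north axis is (−sin φ cos λ, −sin φ sin λ, cos φ), giving ΔN = -67.439 − 91.584 − 219.519 = -378.54 m.

ΔN = -378.5 m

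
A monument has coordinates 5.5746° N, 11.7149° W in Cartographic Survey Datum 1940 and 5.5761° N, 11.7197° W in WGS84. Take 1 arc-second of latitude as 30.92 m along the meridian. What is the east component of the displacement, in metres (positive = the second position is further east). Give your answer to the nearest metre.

ΔE = -532 m

Δφ = 5.5761° − 5.5746° = +0.0015°; Δλ = -11.7197° − -11.7149° = -0.0048°.
1° of latitude = 3600 × 30.92 = 111312 m.
ΔN = Δφ × 111312 = 167.0 m; ΔE = Δλ × 111312 × cos(5.5746°) = -0.0048 × 111312 × 0.995271 = -531.8 m.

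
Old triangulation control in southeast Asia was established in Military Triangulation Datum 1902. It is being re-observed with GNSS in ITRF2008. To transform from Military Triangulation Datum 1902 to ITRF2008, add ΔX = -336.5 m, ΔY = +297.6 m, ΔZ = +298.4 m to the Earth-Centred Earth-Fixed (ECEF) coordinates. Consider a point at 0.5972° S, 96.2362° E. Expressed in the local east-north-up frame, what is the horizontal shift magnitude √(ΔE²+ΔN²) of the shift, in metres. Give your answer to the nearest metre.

427 m

The local east axis at (φ, λ) is (−sin λ, cos λ, 0), so ΔE = −sin(96.2362°)·(-336.5) + cos(96.2362°)·297.6 = 302.18 m.
The local north axis is (−sin φ cos λ, −sin φ sin λ, cos φ), giving ΔN = 0.381 + 3.084 + 298.384 = 301.85 m.
Horizontal magnitude = √(ΔE² + ΔN²) = √(302.18² + 301.85²) = 427.11 m.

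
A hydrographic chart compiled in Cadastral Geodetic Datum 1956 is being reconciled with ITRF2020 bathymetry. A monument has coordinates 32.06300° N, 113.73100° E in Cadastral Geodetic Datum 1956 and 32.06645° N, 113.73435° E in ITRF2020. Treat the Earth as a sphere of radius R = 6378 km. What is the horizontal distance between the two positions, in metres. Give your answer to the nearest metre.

Δφ = 32.06645° − 32.06300° = +0.00345°; Δλ = 113.73435° − 113.73100° = +0.00335°.
1° along a meridian = πR/180 = 111317 m.
ΔN = Δφ × 111317 = 384.0 m; ΔE = Δλ × 111317 × cos(32.06300°) = +0.00335 × 111317 × 0.847465 = 316.0 m.
Distance = √(ΔE² + ΔN²) = √(316.0² + 384.0²) = 497.4 m.

497 m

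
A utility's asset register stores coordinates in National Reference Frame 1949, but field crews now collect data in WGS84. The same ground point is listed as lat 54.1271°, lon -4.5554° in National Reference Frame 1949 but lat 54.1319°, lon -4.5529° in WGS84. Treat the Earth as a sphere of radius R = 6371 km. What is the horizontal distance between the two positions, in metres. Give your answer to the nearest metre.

558 m

Δφ = 54.1319° − 54.1271° = +0.0048°; Δλ = -4.5529° − -4.5554° = +0.0025°.
1° along a meridian = πR/180 = 111195 m.
ΔN = Δφ × 111195 = 533.7 m; ΔE = Δλ × 111195 × cos(54.1271°) = +0.0025 × 111195 × 0.585989 = 162.9 m.
Distance = √(ΔE² + ΔN²) = √(162.9² + 533.7²) = 558.0 m.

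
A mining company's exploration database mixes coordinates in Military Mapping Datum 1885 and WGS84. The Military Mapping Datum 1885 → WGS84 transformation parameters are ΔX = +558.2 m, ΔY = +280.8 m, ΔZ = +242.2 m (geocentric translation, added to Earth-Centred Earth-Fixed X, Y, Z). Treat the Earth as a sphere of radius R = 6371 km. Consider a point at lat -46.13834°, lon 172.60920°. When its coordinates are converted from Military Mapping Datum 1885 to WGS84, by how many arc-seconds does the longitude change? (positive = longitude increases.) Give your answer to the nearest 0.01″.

sin φ = -0.721015, cos φ = 0.692920, sin λ = 0.128636, cos λ = -0.991692.
East component: ΔE = −sin λ·ΔX + cos λ·ΔY = −(0.128636)(558.2) + (-0.991692)(280.8) = -350.27 m.
1° of latitude spans πR/180 = 111195 m; at latitude φ, 1° of longitude spans that × cos φ = 77049.1 m, so Δλ = -350.27 / 77049.1 × 3600 = -16.366″.

Δλ = -16.37″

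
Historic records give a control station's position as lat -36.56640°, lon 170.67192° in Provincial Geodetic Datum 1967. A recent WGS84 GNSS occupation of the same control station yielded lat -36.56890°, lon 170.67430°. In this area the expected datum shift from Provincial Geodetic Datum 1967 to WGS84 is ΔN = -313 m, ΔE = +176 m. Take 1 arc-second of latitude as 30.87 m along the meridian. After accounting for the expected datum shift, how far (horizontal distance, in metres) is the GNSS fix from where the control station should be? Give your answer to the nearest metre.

51 m

Observed coordinate differences: Δφ = -0.00250°, Δλ = +0.00238°.
Converting to metres (1° lat = 111132 m, cos φ = 0.803167): observed ΔN = -277.8 m, observed ΔE = 212.4 m.
Subtracting the expected shift leaves a residual of -277.8 − (-313) = 35.2 m north and 212.4 − (176) = 36.4 m east.
Residual distance = √(35.2² + 36.4²) = 50.6 m.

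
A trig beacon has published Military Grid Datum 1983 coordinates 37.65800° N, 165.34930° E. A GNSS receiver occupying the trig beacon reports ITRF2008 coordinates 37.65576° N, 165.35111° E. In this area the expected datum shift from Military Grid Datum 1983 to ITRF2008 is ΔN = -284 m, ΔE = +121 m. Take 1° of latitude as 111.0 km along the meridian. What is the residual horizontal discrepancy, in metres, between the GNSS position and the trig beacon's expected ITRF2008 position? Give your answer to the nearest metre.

Observed coordinate differences: Δφ = -0.00224°, Δλ = +0.00181°.
Converting to metres (1° lat = 111000 m, cos φ = 0.791672): observed ΔN = -248.6 m, observed ΔE = 159.1 m.
Subtracting the expected shift leaves a residual of -248.6 − (-284) = 35.4 m north and 159.1 − (121) = 38.1 m east.
Residual distance = √(35.4² + 38.1²) = 51.9 m.

52 m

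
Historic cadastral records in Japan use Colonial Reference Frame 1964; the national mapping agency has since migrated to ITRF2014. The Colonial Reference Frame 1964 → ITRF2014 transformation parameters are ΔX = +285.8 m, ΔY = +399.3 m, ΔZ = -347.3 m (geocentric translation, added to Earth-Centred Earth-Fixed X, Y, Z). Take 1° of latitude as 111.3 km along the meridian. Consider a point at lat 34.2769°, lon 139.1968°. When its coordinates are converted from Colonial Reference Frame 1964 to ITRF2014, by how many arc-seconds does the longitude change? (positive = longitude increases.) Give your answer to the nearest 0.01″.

Δλ = -19.14″

sin φ = 0.563193, cos φ = 0.826325, sin λ = 0.653463, cos λ = -0.756959.
East component: ΔE = −sin λ·ΔX + cos λ·ΔY = −(0.653463)(285.8) + (-0.756959)(399.3) = -489.01 m.
1° of latitude spans 111300 m; at latitude φ, 1° of longitude spans that × cos φ = 91970.0 m, so Δλ = -489.01 / 91970.0 × 3600 = -19.142″.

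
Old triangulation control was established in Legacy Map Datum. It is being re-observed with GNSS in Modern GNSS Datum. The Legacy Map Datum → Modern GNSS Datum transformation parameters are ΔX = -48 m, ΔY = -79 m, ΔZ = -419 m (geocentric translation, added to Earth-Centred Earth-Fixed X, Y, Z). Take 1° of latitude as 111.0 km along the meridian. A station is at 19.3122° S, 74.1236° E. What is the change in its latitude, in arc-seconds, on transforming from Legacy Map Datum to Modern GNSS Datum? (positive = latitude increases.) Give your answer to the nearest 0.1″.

Δφ = -13.8″

sin φ = -0.330715, cos φ = 0.943731, sin λ = 0.961854, cos λ = 0.273563.
North component: ΔN = −sin φ cos λ·ΔX − sin φ sin λ·ΔY + cos φ·ΔZ = −(-0.330715)(0.273563)(-48) − (-0.330715)(0.961854)(-79) + (0.943731)(-419) = -424.90 m.
1° of latitude spans 111000 m, so Δφ = -424.90 / 111000 × 3600 = -13.780″.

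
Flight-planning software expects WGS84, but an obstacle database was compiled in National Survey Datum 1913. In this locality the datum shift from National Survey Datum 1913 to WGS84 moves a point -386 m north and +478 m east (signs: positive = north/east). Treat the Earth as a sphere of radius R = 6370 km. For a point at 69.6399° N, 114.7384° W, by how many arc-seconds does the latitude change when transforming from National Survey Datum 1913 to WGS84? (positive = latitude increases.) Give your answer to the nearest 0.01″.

Δφ = -12.50″

On a sphere of radius R, 1 rad of latitude = R, so Δφ = ΔN / R = -386.0 / 6370000 = -6.0597e-05 rad = -12.499″.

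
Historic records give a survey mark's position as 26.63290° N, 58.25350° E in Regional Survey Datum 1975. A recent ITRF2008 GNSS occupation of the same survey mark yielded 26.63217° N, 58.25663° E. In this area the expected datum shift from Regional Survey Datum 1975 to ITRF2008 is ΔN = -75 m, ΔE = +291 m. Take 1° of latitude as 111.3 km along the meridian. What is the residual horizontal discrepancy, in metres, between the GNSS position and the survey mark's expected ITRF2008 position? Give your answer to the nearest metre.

21 m

Observed coordinate differences: Δφ = -0.00073°, Δλ = +0.00313°.
Converting to metres (1° lat = 111300 m, cos φ = 0.893897): observed ΔN = -81.2 m, observed ΔE = 311.4 m.
Subtracting the expected shift leaves a residual of -81.2 − (-75) = -6.2 m north and 311.4 − (291) = 20.4 m east.
Residual distance = √((-6.2)² + 20.4²) = 21.3 m.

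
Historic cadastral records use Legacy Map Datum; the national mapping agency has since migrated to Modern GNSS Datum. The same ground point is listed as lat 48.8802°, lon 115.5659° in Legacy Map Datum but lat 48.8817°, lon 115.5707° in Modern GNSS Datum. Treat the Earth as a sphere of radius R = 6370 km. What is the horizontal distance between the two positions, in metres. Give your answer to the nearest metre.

Δφ = 48.8817° − 48.8802° = +0.0015°; Δλ = 115.5707° − 115.5659° = +0.0048°.
1° along a meridian = πR/180 = 111177 m.
ΔN = Δφ × 111177 = 166.8 m; ΔE = Δλ × 111177 × cos(48.8802°) = +0.0048 × 111177 × 0.657636 = 350.9 m.
Distance = √(ΔE² + ΔN²) = √(350.9² + 166.8²) = 388.6 m.

389 m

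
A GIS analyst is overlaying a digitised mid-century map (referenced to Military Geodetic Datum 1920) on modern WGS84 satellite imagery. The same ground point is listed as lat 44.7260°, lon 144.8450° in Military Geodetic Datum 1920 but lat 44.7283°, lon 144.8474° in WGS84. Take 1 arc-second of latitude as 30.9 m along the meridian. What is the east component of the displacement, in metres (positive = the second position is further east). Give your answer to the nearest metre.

Δφ = 44.7283° − 44.7260° = +0.0023°; Δλ = 144.8474° − 144.8450° = +0.0024°.
1° of latitude = 3600 × 30.90 = 111240 m.
ΔN = Δφ × 111240 = 255.9 m; ΔE = Δλ × 111240 × cos(44.7260°) = +0.0024 × 111240 × 0.710480 = 189.7 m.

ΔE = 190 m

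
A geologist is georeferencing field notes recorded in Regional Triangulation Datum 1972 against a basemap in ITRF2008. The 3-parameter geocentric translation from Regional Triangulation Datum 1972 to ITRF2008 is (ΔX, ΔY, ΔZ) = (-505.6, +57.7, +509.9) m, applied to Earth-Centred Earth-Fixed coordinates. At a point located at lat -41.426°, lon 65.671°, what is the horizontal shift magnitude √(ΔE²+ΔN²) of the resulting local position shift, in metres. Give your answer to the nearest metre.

At φ = -41.426°, λ = 65.671°: sin φ = -0.661652, cos φ = 0.749811, sin λ = 0.911195, cos λ = 0.411976.
ΔE = −sin λ·ΔX + cos λ·ΔY = −(0.911195)·(-505.6) + (0.411976)·(57.7) = 484.47 m.
ΔN = −sin φ cos λ·ΔX − sin φ sin λ·ΔY + cos φ·ΔZ = −(-0.661652)(0.411976)(-505.6) − (-0.661652)(0.911195)(57.7) + (0.749811)(509.9) = 279.30 m.
Horizontal magnitude = √(ΔE² + ΔN²) = √(484.47² + 279.30²) = 559.21 m.

559 m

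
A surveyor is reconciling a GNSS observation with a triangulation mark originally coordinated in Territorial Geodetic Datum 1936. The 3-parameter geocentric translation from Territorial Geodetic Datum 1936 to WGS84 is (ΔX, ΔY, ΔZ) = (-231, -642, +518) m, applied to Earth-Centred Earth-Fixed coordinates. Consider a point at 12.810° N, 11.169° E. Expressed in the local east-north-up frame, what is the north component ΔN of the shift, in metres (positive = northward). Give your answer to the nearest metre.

ΔN = 583 m

The local north axis is (−sin φ cos λ, −sin φ sin λ, cos φ), giving ΔN = 50.247 + 27.572 + 505.107 = 582.93 m.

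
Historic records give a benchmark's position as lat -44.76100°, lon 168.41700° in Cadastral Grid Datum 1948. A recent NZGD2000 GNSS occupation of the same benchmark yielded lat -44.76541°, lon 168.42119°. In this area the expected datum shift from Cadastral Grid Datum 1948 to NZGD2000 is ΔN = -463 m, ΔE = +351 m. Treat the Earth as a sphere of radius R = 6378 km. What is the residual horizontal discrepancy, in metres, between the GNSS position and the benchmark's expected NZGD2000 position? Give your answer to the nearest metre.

34 m

Observed coordinate differences: Δφ = -0.00441°, Δλ = +0.00419°.
Converting to metres (1° lat = 111317 m, cos φ = 0.710050): observed ΔN = -490.9 m, observed ΔE = 331.2 m.
Subtracting the expected shift leaves a residual of -490.9 − (-463) = -27.9 m north and 331.2 − (351) = -19.8 m east.
Residual distance = √((-27.9)² + (-19.8)²) = 34.2 m.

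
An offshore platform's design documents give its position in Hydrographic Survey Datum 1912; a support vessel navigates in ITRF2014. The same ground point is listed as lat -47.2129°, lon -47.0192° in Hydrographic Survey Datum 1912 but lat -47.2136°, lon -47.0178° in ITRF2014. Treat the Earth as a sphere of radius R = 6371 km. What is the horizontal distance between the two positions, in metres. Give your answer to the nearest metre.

131 m

Δφ = -47.2136° − -47.2129° = -0.0007°; Δλ = -47.0178° − -47.0192° = +0.0014°.
1° along a meridian = πR/180 = 111195 m.
ΔN = Δφ × 111195 = -77.8 m; ΔE = Δλ × 111195 × cos(-47.2129°) = +0.0014 × 111195 × 0.679276 = 105.7 m.
Distance = √(ΔE² + ΔN²) = √(105.7² + (-77.8)²) = 131.3 m.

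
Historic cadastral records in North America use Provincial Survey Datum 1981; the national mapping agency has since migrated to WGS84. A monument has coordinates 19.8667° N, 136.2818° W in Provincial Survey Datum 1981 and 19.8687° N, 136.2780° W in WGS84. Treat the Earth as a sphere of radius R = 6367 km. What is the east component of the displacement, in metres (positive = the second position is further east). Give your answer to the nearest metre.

ΔE = 397 m

Δφ = 19.8687° − 19.8667° = +0.0020°; Δλ = -136.2780° − -136.2818° = +0.0038°.
1° along a meridian = πR/180 = 111125 m.
ΔN = Δφ × 111125 = 222.3 m; ΔE = Δλ × 111125 × cos(19.8667°) = +0.0038 × 111125 × 0.940486 = 397.1 m.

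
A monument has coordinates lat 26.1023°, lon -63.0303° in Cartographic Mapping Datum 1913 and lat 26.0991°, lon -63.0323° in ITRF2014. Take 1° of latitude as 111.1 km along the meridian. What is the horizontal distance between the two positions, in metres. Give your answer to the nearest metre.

408 m

Δφ = 26.0991° − 26.1023° = -0.0032°; Δλ = -63.0323° − -63.0303° = -0.0020°.
ΔN = Δφ × 111100 = -355.5 m; ΔE = Δλ × 111100 × cos(26.1023°) = -0.0020 × 111100 × 0.898010 = -199.5 m.
Distance = √(ΔE² + ΔN²) = √((-199.5)² + (-355.5)²) = 407.7 m.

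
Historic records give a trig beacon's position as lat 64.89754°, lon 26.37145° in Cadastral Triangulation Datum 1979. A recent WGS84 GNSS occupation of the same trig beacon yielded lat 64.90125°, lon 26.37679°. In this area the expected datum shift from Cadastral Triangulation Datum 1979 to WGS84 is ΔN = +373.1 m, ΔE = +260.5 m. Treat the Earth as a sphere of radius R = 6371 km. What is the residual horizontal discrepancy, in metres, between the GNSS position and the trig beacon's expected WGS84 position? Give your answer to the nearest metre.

Observed coordinate differences: Δφ = +0.00371°, Δλ = +0.00534°.
Converting to metres (1° lat = 111195 m, cos φ = 0.424238): observed ΔN = 412.5 m, observed ΔE = 251.9 m.
Subtracting the expected shift leaves a residual of 412.5 − (373.1) = 39.4 m north and 251.9 − (260.5) = -8.6 m east.
Residual distance = √(39.4² + (-8.6)²) = 40.4 m.

40 m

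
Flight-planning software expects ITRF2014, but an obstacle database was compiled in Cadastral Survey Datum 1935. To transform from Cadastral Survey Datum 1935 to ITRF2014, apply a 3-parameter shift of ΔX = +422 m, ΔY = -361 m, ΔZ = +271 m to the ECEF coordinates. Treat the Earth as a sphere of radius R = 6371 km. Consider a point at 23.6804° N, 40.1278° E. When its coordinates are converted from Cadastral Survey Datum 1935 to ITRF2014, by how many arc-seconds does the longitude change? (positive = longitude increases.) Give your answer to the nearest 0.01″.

sin φ = 0.401635, cos φ = 0.915800, sin λ = 0.644495, cos λ = 0.764609.
East component: ΔE = −sin λ·ΔX + cos λ·ΔY = −(0.644495)(422) + (0.764609)(-361) = -548.00 m.
1° of latitude spans πR/180 = 111195 m; at latitude φ, 1° of longitude spans that × cos φ = 101832.3 m, so Δλ = -548.00 / 101832.3 × 3600 = -19.373″.

Δλ = -19.37″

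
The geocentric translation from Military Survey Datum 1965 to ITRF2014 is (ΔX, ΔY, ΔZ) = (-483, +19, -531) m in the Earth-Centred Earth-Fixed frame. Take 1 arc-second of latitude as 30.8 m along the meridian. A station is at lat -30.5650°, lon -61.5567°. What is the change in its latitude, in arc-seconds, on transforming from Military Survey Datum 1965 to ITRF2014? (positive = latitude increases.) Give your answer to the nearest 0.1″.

Δφ = -18.9″

sin φ = -0.508516, cos φ = 0.861053, sin λ = -0.879289, cos λ = 0.476289.
North component: ΔN = −sin φ cos λ·ΔX − sin φ sin λ·ΔY + cos φ·ΔZ = −(-0.508516)(0.476289)(-483) − (-0.508516)(-0.879289)(19) + (0.861053)(-531) = -582.70 m.
1° of latitude spans 3600 × 30.80 = 110880 m, so Δφ = -582.70 / 110880 × 3600 = -18.919″.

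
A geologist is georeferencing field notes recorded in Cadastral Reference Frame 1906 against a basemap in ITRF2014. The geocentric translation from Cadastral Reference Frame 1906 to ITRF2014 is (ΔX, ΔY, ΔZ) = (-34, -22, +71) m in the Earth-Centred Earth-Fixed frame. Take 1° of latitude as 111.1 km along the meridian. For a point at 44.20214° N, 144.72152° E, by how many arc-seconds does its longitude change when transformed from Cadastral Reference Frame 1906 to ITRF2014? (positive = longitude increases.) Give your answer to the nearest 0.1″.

Δλ = 1.7″

sin φ = 0.697192, cos φ = 0.716885, sin λ = 0.577551, cos λ = -0.816355.
East component: ΔE = −sin λ·ΔX + cos λ·ΔY = −(0.577551)(-34) + (-0.816355)(-22) = 37.60 m.
1° of latitude spans 111100 m; at latitude φ, 1° of longitude spans that × cos φ = 79645.9 m, so Δλ = 37.60 / 79645.9 × 3600 = 1.699″.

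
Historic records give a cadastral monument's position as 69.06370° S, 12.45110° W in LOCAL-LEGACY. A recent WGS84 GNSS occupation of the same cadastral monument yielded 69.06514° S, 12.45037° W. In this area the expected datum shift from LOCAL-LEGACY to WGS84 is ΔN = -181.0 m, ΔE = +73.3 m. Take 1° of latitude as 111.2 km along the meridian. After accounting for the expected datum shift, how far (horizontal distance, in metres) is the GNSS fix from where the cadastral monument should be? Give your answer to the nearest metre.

Observed coordinate differences: Δφ = -0.00144°, Δλ = +0.00073°.
Converting to metres (1° lat = 111200 m, cos φ = 0.357330): observed ΔN = -160.1 m, observed ΔE = 29.0 m.
Subtracting the expected shift leaves a residual of -160.1 − (-181.0) = 20.9 m north and 29.0 − (73.3) = -44.3 m east.
Residual distance = √(20.9² + (-44.3)²) = 49.0 m.

49 m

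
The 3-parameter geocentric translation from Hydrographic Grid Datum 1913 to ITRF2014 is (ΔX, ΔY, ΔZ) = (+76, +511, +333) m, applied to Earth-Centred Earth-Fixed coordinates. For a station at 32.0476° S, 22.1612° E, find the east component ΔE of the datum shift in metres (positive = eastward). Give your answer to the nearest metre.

ΔE = 445 m

At φ = -32.0476°, λ = 22.1612°: sin φ = -0.530624, cos φ = 0.847608, sin λ = 0.377214, cos λ = 0.926126.
ΔE = −sin λ·ΔX + cos λ·ΔY = −(0.377214)·(76) + (0.926126)·(511) = 444.58 m.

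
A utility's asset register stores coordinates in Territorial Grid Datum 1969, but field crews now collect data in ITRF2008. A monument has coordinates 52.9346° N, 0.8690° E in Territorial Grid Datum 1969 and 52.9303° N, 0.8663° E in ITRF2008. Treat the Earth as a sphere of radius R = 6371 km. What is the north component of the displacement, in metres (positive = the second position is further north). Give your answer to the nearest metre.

ΔN = -478 m

Δφ = 52.9303° − 52.9346° = -0.0043°; Δλ = 0.8663° − 0.8690° = -0.0027°.
1° along a meridian = πR/180 = 111195 m.
ΔN = Δφ × 111195 = -478.1 m; ΔE = Δλ × 111195 × cos(52.9346°) = -0.0027 × 111195 × 0.602726 = -181.0 m.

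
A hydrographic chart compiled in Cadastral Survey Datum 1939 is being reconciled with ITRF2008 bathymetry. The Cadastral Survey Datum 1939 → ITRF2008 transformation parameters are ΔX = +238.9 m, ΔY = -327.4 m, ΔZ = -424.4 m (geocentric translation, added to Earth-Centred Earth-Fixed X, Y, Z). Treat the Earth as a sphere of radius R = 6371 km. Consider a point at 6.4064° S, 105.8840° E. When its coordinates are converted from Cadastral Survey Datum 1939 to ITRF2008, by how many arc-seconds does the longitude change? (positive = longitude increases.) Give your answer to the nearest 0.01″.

sin φ = -0.111580, cos φ = 0.993755, sin λ = 0.961818, cos λ = -0.273691.
East component: ΔE = −sin λ·ΔX + cos λ·ΔY = −(0.961818)(238.9) + (-0.273691)(-327.4) = -140.17 m.
1° of latitude spans πR/180 = 111195 m; at latitude φ, 1° of longitude spans that × cos φ = 110500.6 m, so Δλ = -140.17 / 110500.6 × 3600 = -4.567″.

Δλ = -4.57″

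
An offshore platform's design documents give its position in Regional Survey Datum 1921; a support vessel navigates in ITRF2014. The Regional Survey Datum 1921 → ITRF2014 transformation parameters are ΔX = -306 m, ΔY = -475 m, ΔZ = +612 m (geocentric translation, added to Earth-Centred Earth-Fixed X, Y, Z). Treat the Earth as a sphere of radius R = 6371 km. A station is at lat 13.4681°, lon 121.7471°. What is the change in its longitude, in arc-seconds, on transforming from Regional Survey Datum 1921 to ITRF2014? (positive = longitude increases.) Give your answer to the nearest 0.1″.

Δλ = 17.0″

sin φ = 0.232904, cos φ = 0.972500, sin λ = 0.850379, cos λ = -0.526171.
East component: ΔE = −sin λ·ΔX + cos λ·ΔY = −(0.850379)(-306) + (-0.526171)(-475) = 510.15 m.
1° of latitude spans πR/180 = 111195 m; at latitude φ, 1° of longitude spans that × cos φ = 108137.0 m, so Δλ = 510.15 / 108137.0 × 3600 = 16.983″.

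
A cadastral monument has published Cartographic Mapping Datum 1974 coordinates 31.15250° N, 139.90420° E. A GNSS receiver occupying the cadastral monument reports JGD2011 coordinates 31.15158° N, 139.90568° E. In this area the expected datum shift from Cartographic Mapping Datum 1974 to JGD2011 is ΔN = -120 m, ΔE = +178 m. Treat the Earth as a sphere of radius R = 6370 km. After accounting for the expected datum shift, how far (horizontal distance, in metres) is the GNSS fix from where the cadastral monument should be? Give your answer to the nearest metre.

41 m

Observed coordinate differences: Δφ = -0.00092°, Δλ = +0.00148°.
Converting to metres (1° lat = 111177 m, cos φ = 0.855793): observed ΔN = -102.3 m, observed ΔE = 140.8 m.
Subtracting the expected shift leaves a residual of -102.3 − (-120) = 17.7 m north and 140.8 − (178) = -37.2 m east.
Residual distance = √(17.7² + (-37.2)²) = 41.2 m.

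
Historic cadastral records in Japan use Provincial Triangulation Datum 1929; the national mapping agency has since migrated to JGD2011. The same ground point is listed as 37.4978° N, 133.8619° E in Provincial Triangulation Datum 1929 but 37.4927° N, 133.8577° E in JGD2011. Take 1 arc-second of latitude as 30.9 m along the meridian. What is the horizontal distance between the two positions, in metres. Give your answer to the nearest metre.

678 m

Δφ = 37.4927° − 37.4978° = -0.0051°; Δλ = 133.8577° − 133.8619° = -0.0042°.
1° of latitude = 3600 × 30.90 = 111240 m.
ΔN = Δφ × 111240 = -567.3 m; ΔE = Δλ × 111240 × cos(37.4978°) = -0.0042 × 111240 × 0.793377 = -370.7 m.
Distance = √(ΔE² + ΔN²) = √((-370.7)² + (-567.3)²) = 677.7 m.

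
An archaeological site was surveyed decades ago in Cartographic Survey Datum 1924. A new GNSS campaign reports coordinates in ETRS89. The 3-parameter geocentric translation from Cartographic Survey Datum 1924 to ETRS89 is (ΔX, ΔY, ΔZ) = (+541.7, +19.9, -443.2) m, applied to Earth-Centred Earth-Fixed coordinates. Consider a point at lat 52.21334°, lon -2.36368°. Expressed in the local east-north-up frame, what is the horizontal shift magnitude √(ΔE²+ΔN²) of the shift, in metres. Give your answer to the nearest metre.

The local east axis at (φ, λ) is (−sin λ, cos λ, 0), so ΔE = −sin(-2.36368°)·541.7 + cos(-2.36368°)·19.9 = 42.22 m.
The local north axis is (−sin φ cos λ, −sin φ sin λ, cos φ), giving ΔN = -427.740 + 0.649 − 271.559 = -698.65 m.
Horizontal magnitude = √(ΔE² + ΔN²) = √(42.22² + (-698.65)²) = 699.93 m.

700 m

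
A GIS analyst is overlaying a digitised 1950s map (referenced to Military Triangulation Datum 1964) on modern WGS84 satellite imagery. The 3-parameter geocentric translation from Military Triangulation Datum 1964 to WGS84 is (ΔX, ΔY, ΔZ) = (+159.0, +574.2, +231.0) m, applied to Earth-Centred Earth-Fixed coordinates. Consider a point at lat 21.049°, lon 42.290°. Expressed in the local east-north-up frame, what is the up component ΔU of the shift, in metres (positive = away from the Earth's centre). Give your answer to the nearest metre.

At φ = 21.049°, λ = 42.290°: sin φ = 0.359166, cos φ = 0.933274, sin λ = 0.672883, cos λ = 0.739749.
ΔU = cos φ cos λ·ΔX + cos φ sin λ·ΔY + sin φ·ΔZ = (0.933274)(0.739749)(159.0) + (0.933274)(0.672883)(574.2) + (0.359166)(231.0) = 553.33 m.

ΔU = 553 m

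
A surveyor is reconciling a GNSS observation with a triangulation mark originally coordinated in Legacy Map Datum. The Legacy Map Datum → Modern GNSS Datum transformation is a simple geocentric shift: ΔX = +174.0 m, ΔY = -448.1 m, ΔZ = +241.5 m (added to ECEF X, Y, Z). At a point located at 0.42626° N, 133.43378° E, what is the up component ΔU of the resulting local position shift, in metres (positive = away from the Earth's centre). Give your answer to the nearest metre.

ΔU = -443 m

At φ = 0.42626°, λ = 133.43378°: sin φ = 0.007440, cos φ = 0.999972, sin λ = 0.726169, cos λ = -0.687516.
ΔU = cos φ cos λ·ΔX + cos φ sin λ·ΔY + sin φ·ΔZ = (0.999972)(-0.687516)(174.0) + (0.999972)(0.726169)(-448.1) + (0.007440)(241.5) = -443.22 m.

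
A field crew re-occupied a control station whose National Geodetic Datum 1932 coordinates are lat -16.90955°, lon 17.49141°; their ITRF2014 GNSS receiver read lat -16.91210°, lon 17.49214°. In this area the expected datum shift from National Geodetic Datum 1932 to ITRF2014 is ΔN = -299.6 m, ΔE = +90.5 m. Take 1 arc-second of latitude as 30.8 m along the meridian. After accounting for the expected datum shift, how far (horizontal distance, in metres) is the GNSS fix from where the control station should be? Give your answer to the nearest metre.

21 m

Observed coordinate differences: Δφ = -0.00255°, Δλ = +0.00073°.
Converting to metres (1° lat = 110880 m, cos φ = 0.956765): observed ΔN = -282.7 m, observed ΔE = 77.4 m.
Subtracting the expected shift leaves a residual of -282.7 − (-299.6) = 16.9 m north and 77.4 − (90.5) = -13.1 m east.
Residual distance = √(16.9² + (-13.1)²) = 21.3 m.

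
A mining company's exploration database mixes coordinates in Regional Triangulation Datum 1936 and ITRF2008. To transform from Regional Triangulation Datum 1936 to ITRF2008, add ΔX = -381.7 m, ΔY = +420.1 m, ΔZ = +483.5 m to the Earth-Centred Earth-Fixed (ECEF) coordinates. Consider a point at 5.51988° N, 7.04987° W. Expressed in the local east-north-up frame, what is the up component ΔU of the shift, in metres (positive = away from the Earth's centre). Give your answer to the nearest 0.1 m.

The local up (radial) axis is (cos φ cos λ, cos φ sin λ, sin φ), giving ΔU = -377.058 − 51.321 + 46.508 = -381.87 m.

ΔU = -381.9 m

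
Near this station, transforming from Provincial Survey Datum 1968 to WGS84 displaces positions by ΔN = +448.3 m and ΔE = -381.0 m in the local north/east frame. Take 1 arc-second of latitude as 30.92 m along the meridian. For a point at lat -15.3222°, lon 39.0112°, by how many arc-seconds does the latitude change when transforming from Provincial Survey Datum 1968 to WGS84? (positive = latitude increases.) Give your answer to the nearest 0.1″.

1″ of latitude = 30.92 m, so Δφ = 448.3 / 30.92 = 14.499″.

Δφ = 14.5″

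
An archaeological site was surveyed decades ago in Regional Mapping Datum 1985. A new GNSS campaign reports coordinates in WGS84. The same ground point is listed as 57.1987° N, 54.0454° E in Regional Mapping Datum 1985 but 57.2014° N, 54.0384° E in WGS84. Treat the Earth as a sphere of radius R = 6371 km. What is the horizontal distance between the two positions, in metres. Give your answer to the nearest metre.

Δφ = 57.2014° − 57.1987° = +0.0027°; Δλ = 54.0384° − 54.0454° = -0.0070°.
1° along a meridian = πR/180 = 111195 m.
ΔN = Δφ × 111195 = 300.2 m; ΔE = Δλ × 111195 × cos(57.1987°) = -0.0070 × 111195 × 0.541727 = -421.7 m.
Distance = √(ΔE² + ΔN²) = √((-421.7)² + 300.2²) = 517.6 m.

518 m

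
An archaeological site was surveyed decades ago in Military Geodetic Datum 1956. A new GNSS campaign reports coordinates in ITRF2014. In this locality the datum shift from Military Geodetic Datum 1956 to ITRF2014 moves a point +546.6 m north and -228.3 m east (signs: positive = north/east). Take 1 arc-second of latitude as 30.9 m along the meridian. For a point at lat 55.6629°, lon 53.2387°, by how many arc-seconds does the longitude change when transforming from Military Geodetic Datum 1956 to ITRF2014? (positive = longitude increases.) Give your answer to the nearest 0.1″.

At latitude 55.6629°, cos φ = 0.564061.
1″ of longitude at this latitude = 30.90 × cos φ = 17.4295 m, so Δλ = -228.3 / 17.4295 = -13.098″.

Δλ = -13.1″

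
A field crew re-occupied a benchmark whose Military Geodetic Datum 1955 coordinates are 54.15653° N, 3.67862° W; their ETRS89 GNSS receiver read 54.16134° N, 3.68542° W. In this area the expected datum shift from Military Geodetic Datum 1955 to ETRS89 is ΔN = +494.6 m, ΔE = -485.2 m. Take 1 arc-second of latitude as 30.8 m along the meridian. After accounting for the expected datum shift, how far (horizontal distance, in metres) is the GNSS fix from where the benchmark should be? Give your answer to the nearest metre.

58 m

Observed coordinate differences: Δφ = +0.00481°, Δλ = -0.00680°.
Converting to metres (1° lat = 110880 m, cos φ = 0.585573): observed ΔN = 533.3 m, observed ΔE = -441.5 m.
Subtracting the expected shift leaves a residual of 533.3 − (494.6) = 38.7 m north and -441.5 − (-485.2) = 43.7 m east.
Residual distance = √(38.7² + 43.7²) = 58.4 m.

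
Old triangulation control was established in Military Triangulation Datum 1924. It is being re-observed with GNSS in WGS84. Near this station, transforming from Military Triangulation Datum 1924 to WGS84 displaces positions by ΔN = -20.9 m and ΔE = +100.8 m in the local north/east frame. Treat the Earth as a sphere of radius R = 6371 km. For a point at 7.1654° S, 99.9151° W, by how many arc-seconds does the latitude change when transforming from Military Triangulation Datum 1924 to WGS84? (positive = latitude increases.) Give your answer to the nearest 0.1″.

Δφ = -0.7″

On a sphere of radius R, 1 rad of latitude = R, so Δφ = ΔN / R = -20.9 / 6371000 = -3.2805e-06 rad = -0.677″.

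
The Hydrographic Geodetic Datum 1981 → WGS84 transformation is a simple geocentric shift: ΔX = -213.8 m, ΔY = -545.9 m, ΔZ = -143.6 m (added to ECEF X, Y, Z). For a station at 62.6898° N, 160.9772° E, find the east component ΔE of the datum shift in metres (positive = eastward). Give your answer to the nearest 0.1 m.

ΔE = 585.8 m

The local east axis at (φ, λ) is (−sin λ, cos λ, 0), so ΔE = −sin(160.9772°)·(-213.8) + cos(160.9772°)·(-545.9) = 585.77 m.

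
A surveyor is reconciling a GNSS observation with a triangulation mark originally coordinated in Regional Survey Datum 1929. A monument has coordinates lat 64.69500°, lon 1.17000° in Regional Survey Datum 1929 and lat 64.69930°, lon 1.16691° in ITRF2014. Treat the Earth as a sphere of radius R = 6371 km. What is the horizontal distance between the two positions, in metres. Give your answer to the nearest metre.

Δφ = 64.69930° − 64.69500° = +0.00430°; Δλ = 1.16691° − 1.17000° = -0.00309°.
1° along a meridian = πR/180 = 111195 m.
ΔN = Δφ × 111195 = 478.1 m; ΔE = Δλ × 111195 × cos(64.69500°) = -0.00309 × 111195 × 0.427437 = -146.9 m.
Distance = √(ΔE² + ΔN²) = √((-146.9)² + 478.1²) = 500.2 m.

500 m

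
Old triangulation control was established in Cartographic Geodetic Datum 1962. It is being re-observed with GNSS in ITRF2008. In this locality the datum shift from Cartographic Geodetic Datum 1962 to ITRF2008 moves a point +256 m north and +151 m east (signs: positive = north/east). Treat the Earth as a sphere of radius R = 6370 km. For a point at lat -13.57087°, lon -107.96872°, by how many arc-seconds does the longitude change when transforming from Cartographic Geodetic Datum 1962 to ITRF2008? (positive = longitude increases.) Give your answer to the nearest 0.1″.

Δλ = 5.0″

At latitude -13.57087°, cos φ = 0.972080.
One radian of longitude at latitude φ spans R cos φ, so Δλ = ΔE / (R cos φ) = 151.0 / (6370000 × 0.972080) = 2.4386e-05 rad = 5.030″.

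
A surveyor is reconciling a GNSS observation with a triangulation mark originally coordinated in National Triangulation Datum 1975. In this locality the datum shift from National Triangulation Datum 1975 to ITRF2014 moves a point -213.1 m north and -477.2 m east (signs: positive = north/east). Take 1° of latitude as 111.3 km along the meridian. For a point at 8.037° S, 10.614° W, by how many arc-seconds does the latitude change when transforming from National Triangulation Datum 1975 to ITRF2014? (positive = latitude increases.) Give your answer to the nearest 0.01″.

1° of latitude = 111.3 km, so Δφ = -213.1 / 111300 = -0.0019146° = -6.893″.

Δφ = -6.89″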